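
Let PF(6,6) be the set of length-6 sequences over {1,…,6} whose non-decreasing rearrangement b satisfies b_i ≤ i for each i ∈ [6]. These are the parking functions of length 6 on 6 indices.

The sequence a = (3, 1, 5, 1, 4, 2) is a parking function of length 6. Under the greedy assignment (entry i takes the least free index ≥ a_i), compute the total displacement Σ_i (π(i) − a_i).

Σπ(i) = 1+…+6 = 21; Σa = 3+1+5+1+4+2 = 16; disp = 21−16 = 5.

5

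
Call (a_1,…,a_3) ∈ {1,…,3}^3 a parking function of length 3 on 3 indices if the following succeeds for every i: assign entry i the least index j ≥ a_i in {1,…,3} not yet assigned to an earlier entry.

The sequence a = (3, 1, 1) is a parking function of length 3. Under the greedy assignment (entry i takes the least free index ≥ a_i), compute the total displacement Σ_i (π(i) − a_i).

Σπ = 3·4/2 = 6 (π permutes [3]); Σa = 3+1+1 = 5; disp = 6−5 = 1.

1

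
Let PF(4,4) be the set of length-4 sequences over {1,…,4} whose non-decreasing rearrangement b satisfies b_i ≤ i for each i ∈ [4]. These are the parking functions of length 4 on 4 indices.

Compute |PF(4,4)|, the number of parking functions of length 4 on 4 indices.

125

#PF = (5−4)·5^(4−1) = 1×125 = 125 [KW]
E.g. (1,3,2,4) → sorted (1,2,3,4): b_i ≤ i ∀i, a PF.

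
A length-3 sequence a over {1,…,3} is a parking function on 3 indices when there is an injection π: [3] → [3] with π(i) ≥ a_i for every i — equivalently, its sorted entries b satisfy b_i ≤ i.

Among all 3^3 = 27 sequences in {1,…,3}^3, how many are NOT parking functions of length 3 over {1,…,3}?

|PF| = 1·4^2 = 1×16 = 16 [KW]
Example (3,3,3) → sorted (3,3,3): b_1=3>1, not a PF.
So 27 − 16 = 11 fail.

11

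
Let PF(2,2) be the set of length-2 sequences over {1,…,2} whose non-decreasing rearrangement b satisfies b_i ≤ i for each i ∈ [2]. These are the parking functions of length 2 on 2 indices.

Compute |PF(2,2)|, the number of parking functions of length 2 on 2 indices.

3

#PF = (3−2)·3^(2−1) = 1·3 = 3 (Konheim–Weiss)
One tuple (1,2) → sorted (1,2): b_i ≤ i ∀i, a PF.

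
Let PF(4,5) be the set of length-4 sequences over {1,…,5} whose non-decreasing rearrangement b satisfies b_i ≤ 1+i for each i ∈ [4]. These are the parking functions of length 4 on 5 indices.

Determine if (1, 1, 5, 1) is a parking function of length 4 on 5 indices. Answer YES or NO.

YES

Sorted: b = (1, 1, 1, 5).
  b_1=1 ≤ 2
  b_2=1 ≤ 3
  b_3=1 ≤ 4
  b_4=5 ≤ 5
All bounds hold ⇒ YES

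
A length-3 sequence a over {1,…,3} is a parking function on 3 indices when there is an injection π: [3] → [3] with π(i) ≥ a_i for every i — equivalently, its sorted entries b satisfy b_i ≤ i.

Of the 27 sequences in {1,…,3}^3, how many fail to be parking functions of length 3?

11

|PF(3,3)| = (3−3+1)·(3+1)^(3−1) = 1 · 16 = 16
Check (3,2,3) → sorted (2,3,3): b_1=2>1, not a PF.
So 27 − 16 = 11 fail.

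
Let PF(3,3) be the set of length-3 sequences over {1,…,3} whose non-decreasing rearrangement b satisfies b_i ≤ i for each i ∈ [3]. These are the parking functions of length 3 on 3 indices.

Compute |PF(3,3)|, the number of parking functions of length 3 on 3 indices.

16

Count = (3−3+1)·(3+1)^(3−1) = 1·16 = 16 [KW]
Example (1,2,1) → sorted (1,1,2): b_i ≤ i ∀i, a PF.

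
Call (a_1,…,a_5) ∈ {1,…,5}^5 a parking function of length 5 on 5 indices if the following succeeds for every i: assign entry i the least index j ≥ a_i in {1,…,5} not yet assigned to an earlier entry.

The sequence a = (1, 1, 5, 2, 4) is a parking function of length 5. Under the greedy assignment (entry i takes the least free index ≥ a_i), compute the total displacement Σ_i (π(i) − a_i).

2

Σπ = 15 ({1..5} each once); Σa = 1+1+5+2+4 = 13; disp = 15−13 = 2.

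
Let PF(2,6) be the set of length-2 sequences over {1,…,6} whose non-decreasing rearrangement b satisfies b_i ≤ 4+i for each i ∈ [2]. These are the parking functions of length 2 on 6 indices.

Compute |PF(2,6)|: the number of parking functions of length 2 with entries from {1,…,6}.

35

|PF| = (7−2)·7^(2−1) = 5 · 7 = 35 (Konheim–Weiss)
One tuple (3,3) → sorted (3,3): b_i ≤ 4+i ∀i, a PF.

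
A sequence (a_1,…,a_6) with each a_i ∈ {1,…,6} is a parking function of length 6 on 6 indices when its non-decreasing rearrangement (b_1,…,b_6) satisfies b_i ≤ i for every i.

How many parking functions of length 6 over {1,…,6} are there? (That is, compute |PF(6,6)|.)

16807

|PF(6,6)| = (7−6)·7^(6−1) = 1·16807 = 16807 [KW]
Check (3,2,6,1,2,5) → sorted (1,2,2,3,5,6): b_i ≤ i ∀i, a PF.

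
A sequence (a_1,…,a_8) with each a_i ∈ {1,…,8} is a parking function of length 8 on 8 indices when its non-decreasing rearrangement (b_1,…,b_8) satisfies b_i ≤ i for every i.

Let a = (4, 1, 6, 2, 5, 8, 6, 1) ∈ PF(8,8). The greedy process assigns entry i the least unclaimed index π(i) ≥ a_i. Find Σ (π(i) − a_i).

3

Σπ(i) = 1+…+8 = 36; Σa = 4+1+6+2+5+8+6+1 = 33; disp = 36−33 = 3.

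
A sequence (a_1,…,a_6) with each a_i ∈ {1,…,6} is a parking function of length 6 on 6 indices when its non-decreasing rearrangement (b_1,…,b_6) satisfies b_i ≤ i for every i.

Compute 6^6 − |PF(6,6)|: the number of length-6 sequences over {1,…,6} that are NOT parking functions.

#PF = (6−6+1)·(6+1)^(6−1) = 1 · 16807 = 16807 (Konheim–Weiss)
Example (6,5,3,4,5,4) → sorted (3,4,4,5,5,6): b_1=3>1, not a PF.
6^6 − 16807 = 46656 − 16807 = 29849

29849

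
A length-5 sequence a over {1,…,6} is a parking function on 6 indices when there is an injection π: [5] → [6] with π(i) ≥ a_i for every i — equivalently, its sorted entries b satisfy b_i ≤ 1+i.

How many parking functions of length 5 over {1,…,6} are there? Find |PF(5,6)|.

Count = (6+1−5)·(6+1)^{5−1} = 2·2401 = 4802
Check (5,1,1,2,3) → sorted (1,1,2,3,5): b_i ≤ 1+i ∀i, a PF.

4802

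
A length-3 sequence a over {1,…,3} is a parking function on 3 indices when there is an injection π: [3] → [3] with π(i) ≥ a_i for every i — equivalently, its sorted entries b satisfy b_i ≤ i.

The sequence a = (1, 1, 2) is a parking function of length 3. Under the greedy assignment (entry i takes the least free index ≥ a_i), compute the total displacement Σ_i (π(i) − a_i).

2

Σπ(i) = 1+…+3 = 6; Σa = 1+1+2 = 4; disp = 6−4 = 2.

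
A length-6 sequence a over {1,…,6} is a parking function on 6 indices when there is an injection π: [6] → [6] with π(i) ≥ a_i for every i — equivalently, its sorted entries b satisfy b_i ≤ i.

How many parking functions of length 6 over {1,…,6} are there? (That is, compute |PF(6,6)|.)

16807

#PF = (6−6+1)·(6+1)^(6−1) = 1×16807 = 16807 (Konheim–Weiss)
Check (3,5,1,1,2,6) → sorted (1,1,2,3,5,6): b_i ≤ i ∀i, a PF.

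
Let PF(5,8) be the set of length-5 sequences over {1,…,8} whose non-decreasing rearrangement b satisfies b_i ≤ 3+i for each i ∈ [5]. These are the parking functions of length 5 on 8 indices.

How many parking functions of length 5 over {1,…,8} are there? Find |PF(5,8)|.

26244

Count = 4·9^4 = 4×6561 = 26244 [KW]
Example (4,1,4,7,7) → sorted (1,4,4,7,7): b_i ≤ 3+i ∀i, a PF.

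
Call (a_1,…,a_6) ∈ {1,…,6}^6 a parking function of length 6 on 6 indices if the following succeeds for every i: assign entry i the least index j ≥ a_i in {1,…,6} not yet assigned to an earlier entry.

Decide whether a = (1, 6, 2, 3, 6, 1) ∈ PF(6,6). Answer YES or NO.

NO

Order a: b = (1, 1, 2, 3, 6, 6).
  b_1=1 ≤ 1
  b_2=1 ≤ 2
  b_3=2 ≤ 3
  b_4=3 ≤ 4
  b_5=6 > 5
  fails at i=5 ⇒ NO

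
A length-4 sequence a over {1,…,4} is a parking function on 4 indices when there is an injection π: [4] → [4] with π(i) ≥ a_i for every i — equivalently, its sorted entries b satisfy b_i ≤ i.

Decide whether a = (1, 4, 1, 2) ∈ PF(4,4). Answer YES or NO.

YES

Rearranged: b = (1, 1, 2, 4).
  b_1=1 ≤ 1
  b_2=1 ≤ 2
  b_3=2 ≤ 3
  b_4=4 ≤ 4
All bounds hold ⇒ YES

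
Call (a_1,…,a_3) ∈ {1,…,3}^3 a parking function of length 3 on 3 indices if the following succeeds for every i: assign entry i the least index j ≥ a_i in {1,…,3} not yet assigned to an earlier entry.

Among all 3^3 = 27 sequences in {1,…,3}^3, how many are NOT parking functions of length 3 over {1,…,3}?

|PF(3,3)| = (4−3)·4^(3−1) = 1·16 = 16 (Pollak)
Check (3,3,2) → sorted (2,3,3): b_1=2>1, not a PF.
So 27 − 16 = 11 fail.

11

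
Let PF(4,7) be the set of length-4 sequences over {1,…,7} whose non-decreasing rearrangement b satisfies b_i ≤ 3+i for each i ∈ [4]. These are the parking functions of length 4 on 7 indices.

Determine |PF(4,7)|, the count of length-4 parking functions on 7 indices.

2048

|PF| = (7+1−4)·(7+1)^{4−1} = 4·512 = 2048 (Pollak)
One tuple (1,1,4,6) → sorted (1,1,4,6): b_i ≤ 3+i ∀i, a PF.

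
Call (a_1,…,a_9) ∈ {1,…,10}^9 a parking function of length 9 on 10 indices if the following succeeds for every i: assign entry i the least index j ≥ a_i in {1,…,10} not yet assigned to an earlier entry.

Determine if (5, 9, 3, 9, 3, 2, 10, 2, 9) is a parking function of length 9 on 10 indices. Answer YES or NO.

Sorted: b = (2, 2, 3, 3, 5, 9, 9, 9, 10).
  b_1=2 ≤ 2
  b_2=2 ≤ 3
  b_3=3 ≤ 4
  b_4=3 ≤ 5
  b_5=5 ≤ 6
  b_6=9 > 7
  fails at i=6 ⇒ NO

NO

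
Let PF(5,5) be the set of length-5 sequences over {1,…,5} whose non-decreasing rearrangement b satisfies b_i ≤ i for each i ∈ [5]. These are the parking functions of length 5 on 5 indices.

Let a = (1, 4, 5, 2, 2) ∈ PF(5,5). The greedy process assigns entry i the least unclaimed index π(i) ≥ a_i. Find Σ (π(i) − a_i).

1

Σπ = 5·6/2 = 15 (π permutes [5]); Σa = 1+4+5+2+2 = 14; disp = 15−14 = 1.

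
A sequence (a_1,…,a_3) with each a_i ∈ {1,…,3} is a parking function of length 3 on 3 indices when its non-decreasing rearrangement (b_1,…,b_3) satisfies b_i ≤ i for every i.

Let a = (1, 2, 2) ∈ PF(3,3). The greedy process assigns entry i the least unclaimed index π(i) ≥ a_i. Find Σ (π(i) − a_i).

Σπ = 6 ({1..3} each once); Σa = 1+2+2 = 5; disp = 6−5 = 1.

1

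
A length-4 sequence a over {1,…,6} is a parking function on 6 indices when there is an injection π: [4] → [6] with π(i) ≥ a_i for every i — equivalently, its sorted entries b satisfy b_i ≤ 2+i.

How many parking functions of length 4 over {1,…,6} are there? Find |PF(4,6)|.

|PF(4,6)| = (6−4+1)·(6+1)^(4−1) = 3 · 343 = 1029 (Konheim–Weiss)
Example (4,4,1,1) → sorted (1,1,4,4): b_i ≤ 2+i ∀i, a PF.

1029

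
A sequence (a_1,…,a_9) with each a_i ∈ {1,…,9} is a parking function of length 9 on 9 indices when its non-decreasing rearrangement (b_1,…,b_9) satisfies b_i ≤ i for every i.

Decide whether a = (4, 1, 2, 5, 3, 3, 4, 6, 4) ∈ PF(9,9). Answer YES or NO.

YES

Order a: b = (1, 2, 3, 3, 4, 4, 4, 5, 6).
  b_1=1 ≤ 1
  b_2=2 ≤ 2
  b_3=3 ≤ 3
  b_4=3 ≤ 4
  b_5=4 ≤ 5
  b_6=4 ≤ 6
  b_7=4 ≤ 7
  b_8=5 ≤ 8
  b_9=6 ≤ 9
All bounds hold ⇒ YES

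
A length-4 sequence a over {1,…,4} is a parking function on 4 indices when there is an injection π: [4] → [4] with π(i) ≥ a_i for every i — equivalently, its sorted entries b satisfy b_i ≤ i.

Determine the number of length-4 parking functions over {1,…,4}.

125

#PF = (4−4+1)·(4+1)^(4−1) = 1 · 125 = 125 (Pollak)
E.g. (1,4,2,2) → sorted (1,2,2,4): b_i ≤ i ∀i, a PF.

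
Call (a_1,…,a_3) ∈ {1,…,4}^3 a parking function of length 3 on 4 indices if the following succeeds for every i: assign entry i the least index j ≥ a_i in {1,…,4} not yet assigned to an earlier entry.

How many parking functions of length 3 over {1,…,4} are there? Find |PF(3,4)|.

#PF = (4+1−3)·(4+1)^{3−1} = 2·25 = 50 (Pollak)
One tuple (1,3,4) → sorted (1,3,4): b_i ≤ 1+i ∀i, a PF.

50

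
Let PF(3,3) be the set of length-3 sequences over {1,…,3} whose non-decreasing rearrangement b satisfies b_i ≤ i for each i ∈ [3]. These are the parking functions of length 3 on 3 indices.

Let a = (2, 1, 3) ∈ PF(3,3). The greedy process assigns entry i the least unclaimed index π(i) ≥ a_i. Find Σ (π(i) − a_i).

0

Σπ = 6 ({1..3} each once); Σa = 2+1+3 = 6; disp = 6−6 = 0.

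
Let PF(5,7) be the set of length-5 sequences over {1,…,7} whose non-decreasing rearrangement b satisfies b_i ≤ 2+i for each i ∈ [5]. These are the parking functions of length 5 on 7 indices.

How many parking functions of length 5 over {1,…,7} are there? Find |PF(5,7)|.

|PF(5,7)| = (8−5)·8^(5−1) = 3×4096 = 12288 [KW]
Check (1,1,4,4,7) → sorted (1,1,4,4,7): b_i ≤ 2+i ∀i, a PF.

12288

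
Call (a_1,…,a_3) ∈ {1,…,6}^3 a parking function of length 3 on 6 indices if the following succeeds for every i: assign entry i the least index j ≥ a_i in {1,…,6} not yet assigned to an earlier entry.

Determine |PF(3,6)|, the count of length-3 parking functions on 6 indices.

196

|PF(3,6)| = 4·7^2 = 4×49 = 196
One tuple (6,4,1) → sorted (1,4,6): b_i ≤ 3+i ∀i, a PF.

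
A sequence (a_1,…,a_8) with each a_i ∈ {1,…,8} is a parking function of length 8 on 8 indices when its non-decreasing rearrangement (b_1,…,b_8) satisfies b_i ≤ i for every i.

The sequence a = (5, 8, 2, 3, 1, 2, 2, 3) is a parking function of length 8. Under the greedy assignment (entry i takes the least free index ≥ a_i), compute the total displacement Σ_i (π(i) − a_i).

10

Σπ = 8·9/2 = 36 (π permutes [8]); Σa = 5+8+2+3+1+2+2+3 = 26; disp = 36−26 = 10.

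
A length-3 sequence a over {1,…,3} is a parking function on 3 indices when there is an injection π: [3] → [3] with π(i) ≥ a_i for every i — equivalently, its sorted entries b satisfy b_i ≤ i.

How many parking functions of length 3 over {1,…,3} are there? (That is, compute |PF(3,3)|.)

Count = (4−3)·4^(3−1) = 1 · 16 = 16
Check (1,2,2) → sorted (1,2,2): b_i ≤ i ∀i, a PF.

16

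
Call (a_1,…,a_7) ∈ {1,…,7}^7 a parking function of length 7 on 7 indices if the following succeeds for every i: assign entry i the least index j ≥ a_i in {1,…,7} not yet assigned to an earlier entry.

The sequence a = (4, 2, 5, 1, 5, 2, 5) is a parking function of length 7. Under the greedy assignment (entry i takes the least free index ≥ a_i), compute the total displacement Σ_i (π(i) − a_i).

4

Σπ = 28 ({1..7} each once); Σa = 4+2+5+1+5+2+5 = 24; disp = 28−24 = 4.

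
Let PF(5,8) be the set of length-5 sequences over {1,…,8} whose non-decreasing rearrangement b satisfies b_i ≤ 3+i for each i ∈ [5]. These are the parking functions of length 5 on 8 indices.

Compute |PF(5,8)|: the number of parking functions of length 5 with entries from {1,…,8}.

Count = 4·9^4 = 4·6561 = 26244 (Pollak)
Check (8,6,2,3,6) → sorted (2,3,6,6,8): b_i ≤ 3+i ∀i, a PF.

26244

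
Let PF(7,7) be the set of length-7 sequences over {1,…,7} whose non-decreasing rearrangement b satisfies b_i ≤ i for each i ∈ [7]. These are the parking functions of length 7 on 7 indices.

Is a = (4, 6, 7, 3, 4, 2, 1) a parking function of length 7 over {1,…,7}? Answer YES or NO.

YES

Rearranged: b = (1, 2, 3, 4, 4, 6, 7).
  b_1=1 ≤ 1
  b_2=2 ≤ 2
  b_3=3 ≤ 3
  b_4=4 ≤ 4
  b_5=4 ≤ 5
  b_6=6 ≤ 6
  b_7=7 ≤ 7
All bounds hold ⇒ YES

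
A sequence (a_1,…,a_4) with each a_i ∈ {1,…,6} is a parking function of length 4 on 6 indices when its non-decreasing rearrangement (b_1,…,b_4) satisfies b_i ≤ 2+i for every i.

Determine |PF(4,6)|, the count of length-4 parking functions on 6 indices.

1029

|PF| = 3·7^3 = 3·343 = 1029 (Pollak)
E.g. (3,2,5,4) → sorted (2,3,4,5): b_i ≤ 2+i ∀i, a PF.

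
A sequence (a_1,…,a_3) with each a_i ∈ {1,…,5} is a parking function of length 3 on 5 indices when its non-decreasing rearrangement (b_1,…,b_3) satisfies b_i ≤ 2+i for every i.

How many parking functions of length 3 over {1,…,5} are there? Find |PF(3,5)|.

108

|PF(3,5)| = (5−3+1)·(5+1)^(3−1) = 3 · 36 = 108 (Pollak)
E.g. (5,4,3) → sorted (3,4,5): b_i ≤ 2+i ∀i, a PF.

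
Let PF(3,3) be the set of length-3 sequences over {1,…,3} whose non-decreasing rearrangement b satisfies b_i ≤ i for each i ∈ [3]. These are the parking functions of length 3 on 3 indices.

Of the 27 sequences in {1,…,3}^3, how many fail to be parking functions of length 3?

11

|PF(3,3)| = (3−3+1)·(3+1)^(3−1) = 1×16 = 16 (Konheim–Weiss)
E.g. (3,1,3) → sorted (1,3,3): b_2=3>2, not a PF.
So 27 − 16 = 11 fail.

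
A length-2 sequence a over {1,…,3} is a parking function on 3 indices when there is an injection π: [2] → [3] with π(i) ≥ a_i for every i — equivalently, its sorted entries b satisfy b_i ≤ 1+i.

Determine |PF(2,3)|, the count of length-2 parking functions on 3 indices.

Count = (3−2+1)·(3+1)^(2−1) = 2 · 4 = 8 (Konheim–Weiss)
One tuple (2,1) → sorted (1,2): b_i ≤ 1+i ∀i, a PF.

8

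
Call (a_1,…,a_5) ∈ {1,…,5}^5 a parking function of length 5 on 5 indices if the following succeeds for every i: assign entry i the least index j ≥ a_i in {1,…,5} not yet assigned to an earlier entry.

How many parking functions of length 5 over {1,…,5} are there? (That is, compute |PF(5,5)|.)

1296

|PF(5,5)| = 1·6^4 = 1×1296 = 1296 (Pollak)
Check (3,2,4,5,1) → sorted (1,2,3,4,5): b_i ≤ i ∀i, a PF.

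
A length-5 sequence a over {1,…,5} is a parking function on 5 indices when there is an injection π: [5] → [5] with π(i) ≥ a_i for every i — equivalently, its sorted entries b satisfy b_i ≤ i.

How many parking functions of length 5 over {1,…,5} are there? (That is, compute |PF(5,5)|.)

#PF = (6−5)·6^(5−1) = 1·1296 = 1296 (Pollak)
Example (2,1,1,3,4) → sorted (1,1,2,3,4): b_i ≤ i ∀i, a PF.

1296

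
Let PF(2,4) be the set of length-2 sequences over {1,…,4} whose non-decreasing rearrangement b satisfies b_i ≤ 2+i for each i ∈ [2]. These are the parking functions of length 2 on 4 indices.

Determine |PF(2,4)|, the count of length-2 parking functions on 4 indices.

15

|PF(2,4)| = (4−2+1)·(4+1)^(2−1) = 3·5 = 15 (Konheim–Weiss)
One tuple (2,2) → sorted (2,2): b_i ≤ 2+i ∀i, a PF.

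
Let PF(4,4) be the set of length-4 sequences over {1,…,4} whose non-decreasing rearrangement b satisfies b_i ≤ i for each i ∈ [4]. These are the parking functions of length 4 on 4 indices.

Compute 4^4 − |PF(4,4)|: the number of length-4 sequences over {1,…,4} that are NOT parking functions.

131

|PF(4,4)| = 1·5^3 = 1×125 = 125 (Pollak)
Example (3,4,3,1) → sorted (1,3,3,4): b_2=3>2, not a PF.
So 256 − 125 = 131 fail.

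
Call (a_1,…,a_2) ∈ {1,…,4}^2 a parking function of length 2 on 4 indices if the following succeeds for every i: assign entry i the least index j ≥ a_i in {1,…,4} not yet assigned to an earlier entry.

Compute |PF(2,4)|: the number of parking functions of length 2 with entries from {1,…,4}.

15

|PF| = (5−2)·5^(2−1) = 3·5 = 15 (Pollak)
Example (4,1) → sorted (1,4): b_i ≤ 2+i ∀i, a PF.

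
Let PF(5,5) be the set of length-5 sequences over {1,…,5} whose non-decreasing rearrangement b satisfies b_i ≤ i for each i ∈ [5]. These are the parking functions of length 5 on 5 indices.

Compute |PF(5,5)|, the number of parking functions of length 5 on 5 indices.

|PF(5,5)| = 1·6^4 = 1×1296 = 1296 (Konheim–Weiss)
Example (2,4,3,2,1) → sorted (1,2,2,3,4): b_i ≤ i ∀i, a PF.

1296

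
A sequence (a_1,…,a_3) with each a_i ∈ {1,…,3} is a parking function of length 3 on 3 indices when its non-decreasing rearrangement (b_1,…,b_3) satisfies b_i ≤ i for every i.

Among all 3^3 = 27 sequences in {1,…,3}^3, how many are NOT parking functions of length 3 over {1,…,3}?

|PF| = 1·4^2 = 1·16 = 16 (Pollak)
Example (3,2,2) → sorted (2,2,3): b_1=2>1, not a PF.
3^3 − 16 = 27 − 16 = 11

11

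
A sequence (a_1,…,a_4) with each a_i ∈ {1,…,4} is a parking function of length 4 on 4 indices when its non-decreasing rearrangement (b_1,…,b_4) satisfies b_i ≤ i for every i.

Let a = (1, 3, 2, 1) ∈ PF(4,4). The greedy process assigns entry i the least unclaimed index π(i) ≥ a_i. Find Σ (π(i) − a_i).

3

Σπ = 10 ({1..4} each once); Σa = 1+3+2+1 = 7; disp = 10−7 = 3.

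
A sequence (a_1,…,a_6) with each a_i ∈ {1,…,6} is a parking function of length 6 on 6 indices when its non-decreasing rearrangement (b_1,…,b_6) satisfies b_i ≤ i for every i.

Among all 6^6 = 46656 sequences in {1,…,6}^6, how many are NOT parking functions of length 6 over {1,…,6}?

29849

|PF(6,6)| = (6−6+1)·(6+1)^(6−1) = 1·16807 = 16807 (Pollak)
Example (5,6,2,5,4,3) → sorted (2,3,4,5,5,6): b_1=2>1, not a PF.
So 46656 − 16807 = 29849 fail.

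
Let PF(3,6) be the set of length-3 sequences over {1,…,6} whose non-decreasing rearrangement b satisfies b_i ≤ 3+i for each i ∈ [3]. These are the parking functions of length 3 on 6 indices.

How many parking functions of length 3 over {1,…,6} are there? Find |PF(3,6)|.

|PF| = (6+1−3)·(6+1)^{3−1} = 4 · 49 = 196
One tuple (3,4,1) → sorted (1,3,4): b_i ≤ 3+i ∀i, a PF.

196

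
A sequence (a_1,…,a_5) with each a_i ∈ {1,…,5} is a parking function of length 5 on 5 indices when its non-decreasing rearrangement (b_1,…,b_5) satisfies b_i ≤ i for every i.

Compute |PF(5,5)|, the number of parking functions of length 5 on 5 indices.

#PF = 1·6^4 = 1·1296 = 1296 (Pollak)
E.g. (2,3,3,3,1) → sorted (1,2,3,3,3): b_i ≤ i ∀i, a PF.

1296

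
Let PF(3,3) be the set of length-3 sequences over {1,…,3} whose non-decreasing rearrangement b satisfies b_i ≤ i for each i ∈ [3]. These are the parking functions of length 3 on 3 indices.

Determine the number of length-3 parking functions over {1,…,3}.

16

#PF = 1·4^2 = 1·16 = 16 [KW]
Check (3,1,2) → sorted (1,2,3): b_i ≤ i ∀i, a PF.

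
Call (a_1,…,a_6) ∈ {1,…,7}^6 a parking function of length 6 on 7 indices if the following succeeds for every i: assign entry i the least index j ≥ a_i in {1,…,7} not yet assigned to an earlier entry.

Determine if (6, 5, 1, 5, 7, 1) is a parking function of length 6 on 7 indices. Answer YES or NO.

NO

Rearranged: b = (1, 1, 5, 5, 6, 7).
  b_1=1 ≤ 2
  b_2=1 ≤ 3
  b_3=5 > 4
  fails at i=3 ⇒ NO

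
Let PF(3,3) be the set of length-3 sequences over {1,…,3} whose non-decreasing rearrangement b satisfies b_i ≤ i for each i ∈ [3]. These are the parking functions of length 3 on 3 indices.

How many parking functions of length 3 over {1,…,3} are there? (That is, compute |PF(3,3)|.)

16

|PF| = (3+1−3)·(3+1)^{3−1} = 1 · 16 = 16 (Konheim–Weiss)
Example (3,2,1) → sorted (1,2,3): b_i ≤ i ∀i, a PF.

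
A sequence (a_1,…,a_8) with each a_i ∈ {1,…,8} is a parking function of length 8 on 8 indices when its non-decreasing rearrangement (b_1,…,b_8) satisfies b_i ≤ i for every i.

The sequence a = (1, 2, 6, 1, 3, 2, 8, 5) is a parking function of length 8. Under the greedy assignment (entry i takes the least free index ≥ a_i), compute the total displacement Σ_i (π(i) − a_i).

8

Σπ = 8·9/2 = 36 (π permutes [8]); Σa = 1+2+6+1+3+2+8+5 = 28; disp = 36−28 = 8.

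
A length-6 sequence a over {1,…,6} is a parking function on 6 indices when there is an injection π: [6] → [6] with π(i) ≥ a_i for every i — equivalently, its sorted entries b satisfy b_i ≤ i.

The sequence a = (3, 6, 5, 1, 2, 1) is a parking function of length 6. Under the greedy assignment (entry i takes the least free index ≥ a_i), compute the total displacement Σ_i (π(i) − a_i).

Σπ = 6·7/2 = 21 (π permutes [6]); Σa = 3+6+5+1+2+1 = 18; disp = 21−18 = 3.

3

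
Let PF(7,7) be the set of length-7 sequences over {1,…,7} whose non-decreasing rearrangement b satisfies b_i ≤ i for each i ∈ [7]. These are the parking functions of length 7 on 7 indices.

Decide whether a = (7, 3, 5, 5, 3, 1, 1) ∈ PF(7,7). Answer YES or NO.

Order a: b = (1, 1, 3, 3, 5, 5, 7).
  b_1=1 ≤ 1
  b_2=1 ≤ 2
  b_3=3 ≤ 3
  b_4=3 ≤ 4
  b_5=5 ≤ 5
  b_6=5 ≤ 6
  b_7=7 ≤ 7
All bounds hold ⇒ YES

YES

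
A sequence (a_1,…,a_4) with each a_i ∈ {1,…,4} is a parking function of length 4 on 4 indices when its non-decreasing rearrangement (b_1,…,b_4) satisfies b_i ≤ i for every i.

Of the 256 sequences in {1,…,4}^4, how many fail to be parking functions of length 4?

131

|PF| = 1·5^3 = 1 · 125 = 125 (Konheim–Weiss)
E.g. (2,3,4,3) → sorted (2,3,3,4): b_1=2>1, not a PF.
4^4 − 125 = 256 − 125 = 131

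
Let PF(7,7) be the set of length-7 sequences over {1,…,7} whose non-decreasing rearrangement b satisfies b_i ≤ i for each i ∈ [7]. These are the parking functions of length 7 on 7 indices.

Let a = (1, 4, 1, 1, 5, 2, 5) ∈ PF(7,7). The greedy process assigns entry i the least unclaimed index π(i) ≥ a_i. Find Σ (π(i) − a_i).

Σπ(i) = 1+…+7 = 28; Σa = 1+4+1+1+5+2+5 = 19; disp = 28−19 = 9.

9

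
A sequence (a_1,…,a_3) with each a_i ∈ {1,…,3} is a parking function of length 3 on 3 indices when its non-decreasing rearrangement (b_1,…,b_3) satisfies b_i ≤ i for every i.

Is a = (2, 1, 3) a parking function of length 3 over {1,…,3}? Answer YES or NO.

YES

Sorted: b = (1, 2, 3).
  b_1=1 ≤ 1
  b_2=2 ≤ 2
  b_3=3 ≤ 3
All bounds hold ⇒ YES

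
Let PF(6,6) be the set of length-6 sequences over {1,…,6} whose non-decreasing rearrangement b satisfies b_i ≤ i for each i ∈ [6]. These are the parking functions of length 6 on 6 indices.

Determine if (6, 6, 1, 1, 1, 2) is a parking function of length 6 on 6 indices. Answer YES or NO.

NO

Sorted: b = (1, 1, 1, 2, 6, 6).
  b_1=1 ≤ 1
  b_2=1 ≤ 2
  b_3=1 ≤ 3
  b_4=2 ≤ 4
  b_5=6 > 5
  fails at i=5 ⇒ NO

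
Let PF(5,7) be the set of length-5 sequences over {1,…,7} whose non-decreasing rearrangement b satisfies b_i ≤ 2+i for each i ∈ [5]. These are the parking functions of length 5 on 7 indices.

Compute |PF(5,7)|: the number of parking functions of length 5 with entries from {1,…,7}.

12288

|PF| = (7+1−5)·(7+1)^{5−1} = 3×4096 = 12288 (Pollak)
Example (4,3,1,2,2) → sorted (1,2,2,3,4): b_i ≤ 2+i ∀i, a PF.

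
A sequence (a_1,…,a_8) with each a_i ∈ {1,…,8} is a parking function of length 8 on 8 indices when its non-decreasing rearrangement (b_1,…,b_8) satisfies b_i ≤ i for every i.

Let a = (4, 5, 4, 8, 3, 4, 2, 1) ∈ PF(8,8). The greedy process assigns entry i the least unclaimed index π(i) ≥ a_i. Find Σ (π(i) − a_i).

Σπ = 36 ({1..8} each once); Σa = 4+5+4+8+3+4+2+1 = 31; disp = 36−31 = 5.

5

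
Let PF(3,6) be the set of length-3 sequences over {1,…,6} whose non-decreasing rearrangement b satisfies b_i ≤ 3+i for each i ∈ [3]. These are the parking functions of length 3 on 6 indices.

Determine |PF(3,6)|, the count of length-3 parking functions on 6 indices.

Count = (7−3)·7^(3−1) = 4·49 = 196
One tuple (4,3,3) → sorted (3,3,4): b_i ≤ 3+i ∀i, a PF.

196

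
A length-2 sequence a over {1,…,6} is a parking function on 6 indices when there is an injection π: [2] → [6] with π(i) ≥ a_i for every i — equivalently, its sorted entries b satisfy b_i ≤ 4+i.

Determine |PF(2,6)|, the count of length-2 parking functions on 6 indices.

Count = 5·7^1 = 5×7 = 35
Check (3,5) → sorted (3,5): b_i ≤ 4+i ∀i, a PF.

35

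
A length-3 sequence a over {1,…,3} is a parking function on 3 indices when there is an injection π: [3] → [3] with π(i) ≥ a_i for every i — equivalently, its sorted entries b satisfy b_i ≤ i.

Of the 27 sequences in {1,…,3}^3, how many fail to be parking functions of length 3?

|PF(3,3)| = (3+1−3)·(3+1)^{3−1} = 1×16 = 16
Check (3,3,3) → sorted (3,3,3): b_1=3>1, not a PF.
Total 27; non-PF = 27−16 = 11

11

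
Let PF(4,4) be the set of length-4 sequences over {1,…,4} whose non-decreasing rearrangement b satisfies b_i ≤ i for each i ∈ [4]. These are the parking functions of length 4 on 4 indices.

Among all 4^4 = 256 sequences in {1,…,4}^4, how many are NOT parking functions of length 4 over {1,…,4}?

|PF| = (4+1−4)·(4+1)^{4−1} = 1×125 = 125 [KW]
E.g. (4,4,4,2) → sorted (2,4,4,4): b_1=2>1, not a PF.
So 256 − 125 = 131 fail.

131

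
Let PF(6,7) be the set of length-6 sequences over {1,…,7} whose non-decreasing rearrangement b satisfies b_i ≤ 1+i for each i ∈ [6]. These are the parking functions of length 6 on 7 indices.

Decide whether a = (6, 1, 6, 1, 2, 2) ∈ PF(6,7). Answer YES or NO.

Rearranged: b = (1, 1, 2, 2, 6, 6).
  b_1=1 ≤ 2
  b_2=1 ≤ 3
  b_3=2 ≤ 4
  b_4=2 ≤ 5
  b_5=6 ≤ 6
  b_6=6 ≤ 7
All bounds hold ⇒ YES

YES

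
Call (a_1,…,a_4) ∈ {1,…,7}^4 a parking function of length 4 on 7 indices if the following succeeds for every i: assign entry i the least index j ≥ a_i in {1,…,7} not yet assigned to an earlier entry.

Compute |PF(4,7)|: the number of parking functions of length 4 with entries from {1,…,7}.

Count = 4·8^3 = 4×512 = 2048 [KW]
E.g. (4,2,4,4) → sorted (2,4,4,4): b_i ≤ 3+i ∀i, a PF.

2048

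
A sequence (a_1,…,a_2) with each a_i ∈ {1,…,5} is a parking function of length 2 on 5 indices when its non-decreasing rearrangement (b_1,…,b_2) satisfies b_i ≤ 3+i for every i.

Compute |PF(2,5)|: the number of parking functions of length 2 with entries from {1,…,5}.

24

#PF = (6−2)·6^(2−1) = 4 · 6 = 24 [KW]
Example (5,4) → sorted (4,5): b_i ≤ 3+i ∀i, a PF.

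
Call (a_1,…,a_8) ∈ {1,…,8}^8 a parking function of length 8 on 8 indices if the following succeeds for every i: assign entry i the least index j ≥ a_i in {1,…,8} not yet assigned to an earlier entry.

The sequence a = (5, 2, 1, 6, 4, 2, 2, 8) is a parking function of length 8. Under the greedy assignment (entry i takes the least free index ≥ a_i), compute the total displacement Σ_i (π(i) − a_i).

Σπ = 36 ({1..8} each once); Σa = 5+2+1+6+4+2+2+8 = 30; disp = 36−30 = 6.

6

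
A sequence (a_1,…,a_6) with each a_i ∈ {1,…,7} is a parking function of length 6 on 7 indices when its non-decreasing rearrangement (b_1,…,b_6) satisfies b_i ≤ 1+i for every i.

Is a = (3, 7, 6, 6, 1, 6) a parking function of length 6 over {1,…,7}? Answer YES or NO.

NO

Rearranged: b = (1, 3, 6, 6, 6, 7).
  b_1=1 ≤ 2
  b_2=3 ≤ 3
  b_3=6 > 4
  fails at i=3 ⇒ NO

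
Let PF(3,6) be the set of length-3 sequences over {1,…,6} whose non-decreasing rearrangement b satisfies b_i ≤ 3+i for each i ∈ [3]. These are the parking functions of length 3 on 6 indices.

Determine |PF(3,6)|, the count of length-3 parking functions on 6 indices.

196

Count = (6+1−3)·(6+1)^{3−1} = 4·49 = 196 (Konheim–Weiss)
Example (4,3,3) → sorted (3,3,4): b_i ≤ 3+i ∀i, a PF.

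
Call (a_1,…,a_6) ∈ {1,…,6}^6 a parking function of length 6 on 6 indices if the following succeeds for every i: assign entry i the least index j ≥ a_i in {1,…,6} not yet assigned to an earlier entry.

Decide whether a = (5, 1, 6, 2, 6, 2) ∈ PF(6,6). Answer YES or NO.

Rearranged: b = (1, 2, 2, 5, 6, 6).
  b_1=1 ≤ 1
  b_2=2 ≤ 2
  b_3=2 ≤ 3
  b_4=5 > 4
  fails at i=4 ⇒ NO

NO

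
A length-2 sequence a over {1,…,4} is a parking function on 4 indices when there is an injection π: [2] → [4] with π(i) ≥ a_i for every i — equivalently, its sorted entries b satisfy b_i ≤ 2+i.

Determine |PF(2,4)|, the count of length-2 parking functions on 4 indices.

#PF = (4−2+1)·(4+1)^(2−1) = 3·5 = 15 (Pollak)
E.g. (3,2) → sorted (2,3): b_i ≤ 2+i ∀i, a PF.

15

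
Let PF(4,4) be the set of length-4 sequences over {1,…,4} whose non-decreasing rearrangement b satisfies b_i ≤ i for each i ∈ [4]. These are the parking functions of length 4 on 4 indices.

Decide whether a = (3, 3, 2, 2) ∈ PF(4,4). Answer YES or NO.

Rearranged: b = (2, 2, 3, 3).
  b_1=2 > 1
  fails at i=1 ⇒ NO

NO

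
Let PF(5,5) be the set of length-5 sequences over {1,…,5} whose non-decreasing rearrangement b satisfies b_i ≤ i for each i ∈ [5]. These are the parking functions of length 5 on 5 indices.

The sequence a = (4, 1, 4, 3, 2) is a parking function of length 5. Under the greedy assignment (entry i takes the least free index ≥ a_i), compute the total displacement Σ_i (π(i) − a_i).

Σπ = 15 ({1..5} each once); Σa = 4+1+4+3+2 = 14; disp = 15−14 = 1.

1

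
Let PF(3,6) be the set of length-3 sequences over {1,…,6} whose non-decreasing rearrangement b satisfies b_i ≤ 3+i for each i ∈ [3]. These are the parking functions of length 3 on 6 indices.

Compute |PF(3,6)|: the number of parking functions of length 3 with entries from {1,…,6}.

196

Count = (6−3+1)·(6+1)^(3−1) = 4×49 = 196 (Konheim–Weiss)
E.g. (4,5,6) → sorted (4,5,6): b_i ≤ 3+i ∀i, a PF.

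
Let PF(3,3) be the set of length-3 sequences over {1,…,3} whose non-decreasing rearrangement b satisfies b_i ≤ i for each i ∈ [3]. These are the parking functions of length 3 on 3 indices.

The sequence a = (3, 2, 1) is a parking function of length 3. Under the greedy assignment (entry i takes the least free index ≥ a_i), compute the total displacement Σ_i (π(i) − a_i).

0

Σπ(i) = 1+…+3 = 6; Σa = 3+2+1 = 6; disp = 6−6 = 0.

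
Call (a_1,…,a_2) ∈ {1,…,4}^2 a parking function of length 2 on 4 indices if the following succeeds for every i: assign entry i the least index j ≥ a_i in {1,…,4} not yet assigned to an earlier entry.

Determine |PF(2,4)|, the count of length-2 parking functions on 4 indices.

15

|PF(2,4)| = (4−2+1)·(4+1)^(2−1) = 3 · 5 = 15 [KW]
Check (1,4) → sorted (1,4): b_i ≤ 2+i ∀i, a PF.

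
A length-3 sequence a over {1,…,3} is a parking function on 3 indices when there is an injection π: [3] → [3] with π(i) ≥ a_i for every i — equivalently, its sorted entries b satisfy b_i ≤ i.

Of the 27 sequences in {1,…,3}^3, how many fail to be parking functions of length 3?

Count = (4−3)·4^(3−1) = 1 · 16 = 16 (Pollak)
Check (2,2,2) → sorted (2,2,2): b_1=2>1, not a PF.
So 27 − 16 = 11 fail.

11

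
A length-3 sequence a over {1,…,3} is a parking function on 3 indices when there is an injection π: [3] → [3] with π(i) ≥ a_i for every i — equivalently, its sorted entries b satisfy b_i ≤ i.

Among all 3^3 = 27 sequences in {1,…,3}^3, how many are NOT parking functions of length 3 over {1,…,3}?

|PF| = (4−3)·4^(3−1) = 1·16 = 16 (Konheim–Weiss)
Check (3,3,2) → sorted (2,3,3): b_1=2>1, not a PF.
So 27 − 16 = 11 fail.

11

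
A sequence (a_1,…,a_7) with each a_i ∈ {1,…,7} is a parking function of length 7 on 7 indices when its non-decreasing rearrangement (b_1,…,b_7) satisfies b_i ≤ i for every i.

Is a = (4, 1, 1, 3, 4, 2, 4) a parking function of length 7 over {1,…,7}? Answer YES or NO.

YES

Order a: b = (1, 1, 2, 3, 4, 4, 4).
  b_1=1 ≤ 1
  b_2=1 ≤ 2
  b_3=2 ≤ 3
  b_4=3 ≤ 4
  b_5=4 ≤ 5
  b_6=4 ≤ 6
  b_7=4 ≤ 7
All bounds hold ⇒ YES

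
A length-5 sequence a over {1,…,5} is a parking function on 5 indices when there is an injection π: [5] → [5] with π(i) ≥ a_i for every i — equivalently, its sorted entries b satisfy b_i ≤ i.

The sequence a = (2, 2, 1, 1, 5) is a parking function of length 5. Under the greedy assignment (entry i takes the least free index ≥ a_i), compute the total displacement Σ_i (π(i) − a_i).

Σπ = 15 ({1..5} each once); Σa = 2+2+1+1+5 = 11; disp = 15−11 = 4.

4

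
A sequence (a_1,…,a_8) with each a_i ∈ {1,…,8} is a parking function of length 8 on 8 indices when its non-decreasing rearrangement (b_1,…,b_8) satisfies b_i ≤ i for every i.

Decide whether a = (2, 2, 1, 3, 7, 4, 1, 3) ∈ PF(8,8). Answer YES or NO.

YES

Order a: b = (1, 1, 2, 2, 3, 3, 4, 7).
  b_1=1 ≤ 1
  b_2=1 ≤ 2
  b_3=2 ≤ 3
  b_4=2 ≤ 4
  b_5=3 ≤ 5
  b_6=3 ≤ 6
  b_7=4 ≤ 7
  b_8=7 ≤ 8
All bounds hold ⇒ YES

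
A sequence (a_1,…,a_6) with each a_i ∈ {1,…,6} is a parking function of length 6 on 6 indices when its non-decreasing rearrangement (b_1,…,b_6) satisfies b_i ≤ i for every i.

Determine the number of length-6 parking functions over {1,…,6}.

16807

|PF(6,6)| = (6+1−6)·(6+1)^{6−1} = 1 · 16807 = 16807 (Konheim–Weiss)
Example (6,5,2,1,2,2) → sorted (1,2,2,2,5,6): b_i ≤ i ∀i, a PF.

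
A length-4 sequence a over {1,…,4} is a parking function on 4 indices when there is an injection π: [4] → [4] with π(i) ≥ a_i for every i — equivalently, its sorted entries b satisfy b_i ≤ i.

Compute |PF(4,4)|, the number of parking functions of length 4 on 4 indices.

125

Count = (4−4+1)·(4+1)^(4−1) = 1 · 125 = 125
Example (1,1,1,3) → sorted (1,1,1,3): b_i ≤ i ∀i, a PF.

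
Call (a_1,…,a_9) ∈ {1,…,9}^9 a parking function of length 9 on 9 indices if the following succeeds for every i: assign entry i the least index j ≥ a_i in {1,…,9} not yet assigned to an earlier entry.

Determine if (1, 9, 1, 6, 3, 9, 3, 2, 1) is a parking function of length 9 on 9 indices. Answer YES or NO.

NO

Rearranged: b = (1, 1, 1, 2, 3, 3, 6, 9, 9).
  b_1=1 ≤ 1
  b_2=1 ≤ 2
  b_3=1 ≤ 3
  b_4=2 ≤ 4
  b_5=3 ≤ 5
  b_6=3 ≤ 6
  b_7=6 ≤ 7
  b_8=9 > 8
  fails at i=8 ⇒ NO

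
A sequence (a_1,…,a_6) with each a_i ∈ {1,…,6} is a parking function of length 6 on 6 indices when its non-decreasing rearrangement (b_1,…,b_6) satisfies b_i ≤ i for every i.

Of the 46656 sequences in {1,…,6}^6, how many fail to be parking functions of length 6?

|PF| = 1·7^5 = 1 · 16807 = 16807
Example (3,4,4,6,4,3) → sorted (3,3,4,4,4,6): b_1=3>1, not a PF.
Total 46656; non-PF = 46656−16807 = 29849

29849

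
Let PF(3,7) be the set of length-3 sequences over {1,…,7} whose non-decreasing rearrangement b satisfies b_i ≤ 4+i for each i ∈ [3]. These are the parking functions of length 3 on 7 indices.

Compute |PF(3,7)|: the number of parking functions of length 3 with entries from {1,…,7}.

#PF = (7+1−3)·(7+1)^{3−1} = 5×64 = 320
One tuple (7,2,4) → sorted (2,4,7): b_i ≤ 4+i ∀i, a PF.

320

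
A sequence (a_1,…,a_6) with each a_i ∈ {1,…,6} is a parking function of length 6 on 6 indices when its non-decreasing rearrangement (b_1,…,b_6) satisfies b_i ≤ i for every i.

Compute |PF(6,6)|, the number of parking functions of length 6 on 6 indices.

|PF(6,6)| = 1·7^5 = 1 · 16807 = 16807
E.g. (2,2,1,5,2,6) → sorted (1,2,2,2,5,6): b_i ≤ i ∀i, a PF.

16807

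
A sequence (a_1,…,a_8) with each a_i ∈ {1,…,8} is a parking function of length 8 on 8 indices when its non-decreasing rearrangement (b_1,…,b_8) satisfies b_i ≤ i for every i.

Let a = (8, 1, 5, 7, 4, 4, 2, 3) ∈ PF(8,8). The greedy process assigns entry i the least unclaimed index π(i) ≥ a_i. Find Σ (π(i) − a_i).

Σπ = 36 ({1..8} each once); Σa = 8+1+5+7+4+4+2+3 = 34; disp = 36−34 = 2.

2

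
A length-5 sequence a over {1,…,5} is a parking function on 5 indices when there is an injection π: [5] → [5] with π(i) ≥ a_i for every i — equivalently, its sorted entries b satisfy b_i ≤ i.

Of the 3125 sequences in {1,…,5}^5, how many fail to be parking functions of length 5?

|PF| = (5+1−5)·(5+1)^{5−1} = 1×1296 = 1296 (Konheim–Weiss)
E.g. (4,2,5,3,3) → sorted (2,3,3,4,5): b_1=2>1, not a PF.
Total 3125; non-PF = 3125−1296 = 1829

1829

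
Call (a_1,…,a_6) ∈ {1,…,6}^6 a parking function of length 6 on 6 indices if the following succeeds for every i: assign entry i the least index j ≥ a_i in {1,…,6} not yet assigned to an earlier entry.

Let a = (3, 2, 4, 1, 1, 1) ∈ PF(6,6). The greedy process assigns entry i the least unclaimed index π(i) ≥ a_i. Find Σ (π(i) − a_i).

9

Σπ = 6·7/2 = 21 (π permutes [6]); Σa = 3+2+4+1+1+1 = 12; disp = 21−12 = 9.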